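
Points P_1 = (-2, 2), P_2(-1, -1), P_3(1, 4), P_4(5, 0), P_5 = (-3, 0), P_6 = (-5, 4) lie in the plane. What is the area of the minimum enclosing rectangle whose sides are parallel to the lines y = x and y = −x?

In coordinates u = x + y, v = x − y the rectangle is axis-aligned; the map (x,y)→(u,v) scales areas by 2.
u-values: 0, -2, 5, 5, -3, -1; range = 5 − (-3) = 8.
v-values: -4, 0, -3, 5, -3, -9; range = 5 − (-9) = 14.
Area = (8 × 14) / 2 = 56.

56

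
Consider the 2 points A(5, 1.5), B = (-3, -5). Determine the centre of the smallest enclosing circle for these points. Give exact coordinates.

The smallest circle enclosing two points has them as diameter endpoints.
Centre = midpoint = (1, -1.75); r² = |AB|²/4 = 106.25/4 = 26.5625.
Centre = (1, -1.75).

(1, -1.75)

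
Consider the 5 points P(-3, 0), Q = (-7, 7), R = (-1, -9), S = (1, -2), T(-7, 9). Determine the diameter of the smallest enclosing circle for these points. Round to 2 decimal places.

The farthest pair is R–T with squared distance 360. The circle on this segment as diameter has centre (-4, 0) and r² = 360/4 = 90.
Check P: distance² to centre = 1 ≤ 90, so it lies inside.
All remaining points lie in this disk, and no smaller disk contains both endpoints, so this is the minimum enclosing circle.
Diameter = 2r = 2√90 ≈ 18.97.

18.97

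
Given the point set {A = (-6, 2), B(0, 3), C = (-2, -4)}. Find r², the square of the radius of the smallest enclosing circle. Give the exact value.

Side lengths²: AB² = 37, AC² = 52, BC² = 53.
Since BC² = 53 < 52 + 37 = 89, the triangle is acute, so the smallest enclosing circle is the circumcircle.
Circumcentre = (-2.575, -0.05), r² = 15.933125.

15.933125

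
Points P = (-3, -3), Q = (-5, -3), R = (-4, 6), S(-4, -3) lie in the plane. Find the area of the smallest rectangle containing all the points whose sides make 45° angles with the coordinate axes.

50

In coordinates u = x + y, v = x − y the rectangle is axis-aligned; the map (x,y)→(u,v) scales areas by 2.
u-values: -6, -8, 2, -7; range = 2 − (-8) = 10.
v-values: 0, -2, -10, -1; range = 0 − (-10) = 10.
Area = (10 × 10) / 2 = 50.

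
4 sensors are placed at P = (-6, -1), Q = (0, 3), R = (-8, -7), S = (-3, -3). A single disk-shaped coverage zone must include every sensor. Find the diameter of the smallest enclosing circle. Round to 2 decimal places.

12.81

By Welzl's lemma the MEC is supported by two points (diametrically opposite) or three points (on a circumcircle).
The farthest pair is Q–R with squared distance 164. The circle on this segment as diameter has centre (-4, -2) and r² = 164/4 = 41.
Check P: distance² to centre = 5 ≤ 41, so it lies inside.
All remaining points lie in this disk, and no smaller disk contains both endpoints, so this is the minimum enclosing circle.
Diameter = 2r = 2√41 ≈ 12.81.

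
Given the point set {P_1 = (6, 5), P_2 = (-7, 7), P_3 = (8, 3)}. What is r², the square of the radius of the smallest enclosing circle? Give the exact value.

Side lengths²: P_1P_2² = 173, P_1P_3² = 8, P_2P_3² = 241.
Since P_2P_3² = 241 ≥ 173 + 8 = 181, the angle opposite P_2P_3 is not acute, so the smallest enclosing circle has P_2P_3 as diameter.
Centre = midpoint of P_2P_3 = (0.5, 5), r² = 241/4 = 60.25.

60.25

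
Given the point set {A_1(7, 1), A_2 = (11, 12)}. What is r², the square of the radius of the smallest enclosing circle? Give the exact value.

34.25

The smallest circle enclosing two points has them as diameter endpoints.
Centre = midpoint = (9, 6.5); r² = |A_1A_2|²/4 = 137/4 = 34.25.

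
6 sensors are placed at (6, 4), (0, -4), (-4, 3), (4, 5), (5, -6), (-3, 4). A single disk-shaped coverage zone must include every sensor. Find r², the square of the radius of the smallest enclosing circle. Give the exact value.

A smallest enclosing disk is always determined by at most three of the input points on its boundary.
The minimum enclosing circle is determined by three boundary points: (6, 4), (-4, 3), (5, -6).
Their circumcentre is (31/22, -13/22) with r² = 10201/242.
The farthest remaining point (-3, 4) is at distance² 9805/242 ≤ 10201/242.

10201/242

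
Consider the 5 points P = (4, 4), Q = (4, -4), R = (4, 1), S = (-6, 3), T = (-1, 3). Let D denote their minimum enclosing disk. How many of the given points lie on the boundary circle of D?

3

The minimum enclosing circle of a finite set is fixed by two of the points (as a diameter) or three (as a circumcircle).
The minimum enclosing circle is determined by three boundary points: P, Q, S.
Their circumcentre is (-0.65, 0) with r² = 37.6225.
The farthest remaining point R is at distance² 22.6225 ≤ 37.6225.
The points at distance exactly r from the centre are P, Q, S — 3 points.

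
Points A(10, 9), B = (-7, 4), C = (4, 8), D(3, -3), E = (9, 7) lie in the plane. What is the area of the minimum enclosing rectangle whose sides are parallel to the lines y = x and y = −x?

In coordinates u = x + y, v = x − y the rectangle is axis-aligned; the map (x,y)→(u,v) scales areas by 2.
u-values: 19, -3, 12, 0, 16; range = 19 − (-3) = 22.
v-values: 1, -11, -4, 6, 2; range = 6 − (-11) = 17.
Area = (22 × 17) / 2 = 187.

187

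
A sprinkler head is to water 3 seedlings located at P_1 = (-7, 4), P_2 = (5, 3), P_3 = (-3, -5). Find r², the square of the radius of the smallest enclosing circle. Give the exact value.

14065/338

Side lengths²: P_1P_2² = 145, P_1P_3² = 97, P_2P_3² = 128.
Since P_1P_2² = 145 < 128 + 97 = 225, the triangle is acute, so the smallest enclosing circle is the circumcircle.
Circumcentre = (-31/26, 31/26), r² = 14065/338.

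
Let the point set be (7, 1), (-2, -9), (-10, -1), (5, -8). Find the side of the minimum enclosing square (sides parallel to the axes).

17

The bounding box has width 17 and height 10.
An axis-aligned square enclosing the set must have side ≥ max(width, height).
So the minimum side is max(17, 10) = 17.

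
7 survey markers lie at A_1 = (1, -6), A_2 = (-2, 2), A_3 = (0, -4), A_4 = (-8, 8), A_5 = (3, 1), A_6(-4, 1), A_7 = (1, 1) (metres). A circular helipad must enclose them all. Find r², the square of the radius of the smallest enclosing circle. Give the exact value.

69.25

The farthest pair is A_1–A_4 with squared distance 277. The circle on this segment as diameter has centre (-3.5, 1) and r² = 277/4 = 69.25.
Check A_2: distance² to centre = 3.25 ≤ 69.25, so it lies inside.
All remaining points lie in this disk, and no smaller disk contains both endpoints, so this is the minimum enclosing circle.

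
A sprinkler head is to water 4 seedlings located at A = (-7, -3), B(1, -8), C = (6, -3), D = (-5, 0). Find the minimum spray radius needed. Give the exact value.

6.5

By Welzl's lemma the MEC is supported by two points (diametrically opposite) or three points (on a circumcircle).
The farthest pair is A–C with squared distance 169. The circle on this segment as diameter has centre (-0.5, -3) and r² = 169/4 = 42.25.
Check B: distance² to centre = 27.25 ≤ 42.25, so it lies inside.
All remaining points lie in this disk, and no smaller disk contains both endpoints, so this is the minimum enclosing circle.
r = √(42.25) = 6.5.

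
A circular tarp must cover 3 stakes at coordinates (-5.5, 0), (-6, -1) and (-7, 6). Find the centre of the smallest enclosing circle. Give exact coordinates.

Call the three points A, B, C in the order given.
Side lengths²: AB² = 1.25, AC² = 38.25, BC² = 50.
Since BC² = 50 ≥ 38.25 + 1.25 = 39.5, the angle opposite BC is not acute, so the smallest enclosing circle has BC as diameter.
Centre = midpoint of BC = (-6.5, 2.5), r² = 50/4 = 12.5.
Centre = (-6.5, 2.5).

(-6.5, 2.5)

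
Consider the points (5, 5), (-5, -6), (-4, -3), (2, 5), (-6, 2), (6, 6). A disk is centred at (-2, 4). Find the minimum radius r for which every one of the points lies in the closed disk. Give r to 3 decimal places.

10.440

The required radius is the distance from (-2, 4) to the farthest point.
Squared distances: 50, 109, 53, 17, 20, 68.
Maximum is 109, attained at (-5, -6).
r = √109 ≈ 10.440.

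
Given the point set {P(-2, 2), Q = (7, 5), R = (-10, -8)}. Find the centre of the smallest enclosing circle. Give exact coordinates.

Side lengths²: PQ² = 90, PR² = 164, QR² = 458.
Since QR² = 458 ≥ 164 + 90 = 254, the angle opposite QR is not acute, so the smallest enclosing circle has QR as diameter.
Centre = midpoint of QR = (-1.5, -1.5), r² = 458/4 = 114.5.
Centre = (-1.5, -1.5).

(-1.5, -1.5)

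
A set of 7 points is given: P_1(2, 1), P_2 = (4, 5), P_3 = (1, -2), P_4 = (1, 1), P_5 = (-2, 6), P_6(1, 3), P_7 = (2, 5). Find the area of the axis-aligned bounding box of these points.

x ranges over [-2, 4], width 6.
y ranges over [-2, 6], height 8.
Area = 6 × 8 = 48.

48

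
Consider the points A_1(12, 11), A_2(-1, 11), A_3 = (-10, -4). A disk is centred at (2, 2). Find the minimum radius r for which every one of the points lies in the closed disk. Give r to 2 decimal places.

13.45

The required radius is the distance from (2, 2) to the farthest point.
Squared distances: 181, 90, 180.
Maximum is 181, attained at A_1.
r = √181 ≈ 13.45.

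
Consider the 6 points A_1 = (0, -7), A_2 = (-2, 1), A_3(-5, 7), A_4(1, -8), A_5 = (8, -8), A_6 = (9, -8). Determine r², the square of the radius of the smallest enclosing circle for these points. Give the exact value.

105.25

The farthest pair is A_3–A_6 with squared distance 421. The circle on this segment as diameter has centre (2, -0.5) and r² = 421/4 = 105.25.
Check A_1: distance² to centre = 46.25 ≤ 105.25, so it lies inside.
All remaining points lie in this disk, and no smaller disk contains both endpoints, so this is the minimum enclosing circle.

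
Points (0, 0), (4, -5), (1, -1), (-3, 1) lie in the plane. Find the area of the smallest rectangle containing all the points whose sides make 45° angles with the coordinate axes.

13

In coordinates u = x + y, v = x − y the rectangle is axis-aligned; the map (x,y)→(u,v) scales areas by 2.
u-values: 0, -1, 0, -2; range = 0 − (-2) = 2.
v-values: 0, 9, 2, -4; range = 9 − (-4) = 13.
Area = (2 × 13) / 2 = 13.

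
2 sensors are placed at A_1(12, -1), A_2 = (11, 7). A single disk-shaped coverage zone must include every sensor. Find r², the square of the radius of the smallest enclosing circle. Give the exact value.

16.25

The smallest circle enclosing two points has them as diameter endpoints.
Centre = midpoint = (11.5, 3); r² = |A_1A_2|²/4 = 65/4 = 16.25.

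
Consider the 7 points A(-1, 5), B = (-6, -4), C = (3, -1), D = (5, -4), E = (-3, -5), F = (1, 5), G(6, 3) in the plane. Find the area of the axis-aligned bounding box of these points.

120

x ranges over [-6, 6], width 12.
y ranges over [-5, 5], height 10.
Area = 12 × 10 = 120.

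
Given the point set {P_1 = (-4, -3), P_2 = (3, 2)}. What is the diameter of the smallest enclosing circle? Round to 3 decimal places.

The smallest circle enclosing two points has them as diameter endpoints.
Centre = midpoint = (-0.5, -0.5); r² = |P_1P_2|²/4 = 74/4 = 18.5.
Diameter = 2r = 2√(18.5) ≈ 8.602.

8.602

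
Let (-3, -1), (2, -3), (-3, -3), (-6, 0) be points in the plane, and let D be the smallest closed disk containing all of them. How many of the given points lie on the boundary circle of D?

2

The farthest pair is (2, -3)–(-6, 0) with squared distance 73. The circle on this segment as diameter has centre (-2, -1.5) and r² = 73/4 = 18.25.
Check (-3, -1): distance² to centre = 1.25 ≤ 18.25, so it lies inside.
All remaining points lie in this disk, and no smaller disk contains both endpoints, so this is the minimum enclosing circle.
The points at distance exactly r from the centre are (2, -3), (-6, 0) — 2 points.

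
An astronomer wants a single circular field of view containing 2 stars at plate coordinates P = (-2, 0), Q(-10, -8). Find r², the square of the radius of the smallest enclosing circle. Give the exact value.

32

The smallest circle enclosing two points has them as diameter endpoints.
Centre = midpoint = (-6, -4); r² = |PQ|²/4 = 128/4 = 32.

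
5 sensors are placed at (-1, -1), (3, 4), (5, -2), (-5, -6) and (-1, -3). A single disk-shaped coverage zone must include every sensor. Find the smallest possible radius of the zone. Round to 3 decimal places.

The minimum enclosing circle of a finite set is fixed by two of the points (as a diameter) or three (as a circumcircle).
The farthest pair is (3, 4)–(-5, -6) with squared distance 164. The circle on this segment as diameter has centre (-1, -1) and r² = 164/4 = 41.
Check (-1, -1): distance² to centre = 0 ≤ 41, so it lies inside.
All remaining points lie in this disk, and no smaller disk contains both endpoints, so this is the minimum enclosing circle.
r = √41 ≈ 6.403.

6.403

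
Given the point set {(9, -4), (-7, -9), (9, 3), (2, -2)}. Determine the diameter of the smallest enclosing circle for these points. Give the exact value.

20

The minimum enclosing circle of a finite set is fixed by two of the points (as a diameter) or three (as a circumcircle).
The farthest pair is (-7, -9)–(9, 3) with squared distance 400. The circle on this segment as diameter has centre (1, -3) and r² = 400/4 = 100.
Check (9, -4): distance² to centre = 65 ≤ 100, so it lies inside.
All remaining points lie in this disk, and no smaller disk contains both endpoints, so this is the minimum enclosing circle.
Diameter = 2r = 2√100 = 20.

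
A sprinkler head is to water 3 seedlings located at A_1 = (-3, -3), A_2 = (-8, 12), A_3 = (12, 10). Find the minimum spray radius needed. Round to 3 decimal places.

10.876

Side lengths²: A_1A_2² = 250, A_1A_3² = 394, A_2A_3² = 404.
Since A_2A_3² = 404 < 394 + 250 = 644, the triangle is acute, so the smallest enclosing circle is the circumcircle.
Circumcentre = (46/29, 199/29), r² = 99485/841.
r = √(99485/841) ≈ 10.876.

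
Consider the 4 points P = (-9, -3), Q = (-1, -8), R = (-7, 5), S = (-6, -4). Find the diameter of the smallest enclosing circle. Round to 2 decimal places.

The farthest pair is Q–R with squared distance 205. The circle on this segment as diameter has centre (-4, -1.5) and r² = 205/4 = 51.25.
Check P: distance² to centre = 27.25 ≤ 51.25, so it lies inside.
All remaining points lie in this disk, and no smaller disk contains both endpoints, so this is the minimum enclosing circle.
Diameter = 2r = 2√(51.25) ≈ 14.32.

14.32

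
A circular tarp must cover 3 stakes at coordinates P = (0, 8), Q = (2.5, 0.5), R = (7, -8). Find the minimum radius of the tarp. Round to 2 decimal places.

Side lengths²: PQ² = 62.5, PR² = 305, QR² = 92.5.
Since PR² = 305 ≥ 92.5 + 62.5 = 155, the angle opposite PR is not acute, so the smallest enclosing circle has PR as diameter.
Centre = midpoint of PR = (3.5, 0), r² = 305/4 = 76.25.
r = √(76.25) ≈ 8.73.

8.73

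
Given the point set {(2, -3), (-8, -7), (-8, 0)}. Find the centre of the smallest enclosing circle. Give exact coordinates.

(-3.6, -3.5)

Call the three points A, B, C in the order given.
Side lengths²: AB² = 116, AC² = 109, BC² = 49.
Since AB² = 116 < 109 + 49 = 158, the triangle is acute, so the smallest enclosing circle is the circumcircle.
Circumcentre = (-3.6, -3.5), r² = 31.61.
Centre = (-3.6, -3.5).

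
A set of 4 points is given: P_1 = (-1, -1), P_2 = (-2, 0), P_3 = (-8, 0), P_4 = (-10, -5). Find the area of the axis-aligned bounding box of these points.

45

x ranges over [-10, -1], width 9.
y ranges over [-5, 0], height 5.
Area = 9 × 5 = 45.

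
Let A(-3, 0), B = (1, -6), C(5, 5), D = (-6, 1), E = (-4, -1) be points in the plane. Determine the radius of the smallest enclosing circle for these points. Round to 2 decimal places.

6.46

The minimum enclosing circle of a finite set is fixed by two of the points (as a diameter) or three (as a circumcircle).
The minimum enclosing circle is determined by three boundary points: B, C, D.
Their circumcentre is (13/30, 13/30) with r² = 18769/450.
The farthest remaining point E is at distance² 9769/450 ≤ 18769/450.
r = √(18769/450) ≈ 6.46.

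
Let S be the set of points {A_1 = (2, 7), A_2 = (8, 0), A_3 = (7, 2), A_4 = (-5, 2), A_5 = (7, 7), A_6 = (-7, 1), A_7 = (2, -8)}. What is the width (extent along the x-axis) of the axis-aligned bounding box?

max x = 8, min x = -7, so width = 15.

15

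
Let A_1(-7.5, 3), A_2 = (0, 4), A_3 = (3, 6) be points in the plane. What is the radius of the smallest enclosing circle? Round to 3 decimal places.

5.460

Side lengths²: A_1A_2² = 57.25, A_1A_3² = 119.25, A_2A_3² = 13.
Since A_1A_3² = 119.25 ≥ 57.25 + 13 = 70.25, the angle opposite A_1A_3 is not acute, so the smallest enclosing circle has A_1A_3 as diameter.
Centre = midpoint of A_1A_3 = (-2.25, 4.5), r² = 119.25/4 = 29.8125.
r = √(29.8125) ≈ 5.460.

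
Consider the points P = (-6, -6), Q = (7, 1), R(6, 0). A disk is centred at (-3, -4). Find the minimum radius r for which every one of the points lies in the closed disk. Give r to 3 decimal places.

The required radius is the distance from (-3, -4) to the farthest point.
Squared distances: 13, 125, 97.
Maximum is 125, attained at Q.
r = √125 ≈ 11.180.

11.180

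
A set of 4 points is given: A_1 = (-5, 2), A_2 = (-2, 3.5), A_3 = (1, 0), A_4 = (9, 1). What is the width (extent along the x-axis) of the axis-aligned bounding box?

max x = 9, min x = -5, so width = 14.

14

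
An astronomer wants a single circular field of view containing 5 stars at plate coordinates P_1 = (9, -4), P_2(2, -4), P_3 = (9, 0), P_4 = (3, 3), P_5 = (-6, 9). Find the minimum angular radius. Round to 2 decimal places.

9.92

By Welzl's lemma the MEC is supported by two points (diametrically opposite) or three points (on a circumcircle).
The farthest pair is P_1–P_5 with squared distance 394. The circle on this segment as diameter has centre (1.5, 2.5) and r² = 394/4 = 98.5.
Check P_2: distance² to centre = 42.5 ≤ 98.5, so it lies inside.
All remaining points lie in this disk, and no smaller disk contains both endpoints, so this is the minimum enclosing circle.
r = √(98.5) ≈ 9.92.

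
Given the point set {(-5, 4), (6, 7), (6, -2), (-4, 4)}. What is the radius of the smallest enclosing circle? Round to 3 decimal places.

The minimum enclosing circle is determined by three boundary points: (-5, 4), (6, 7), (6, -2).
Their circumcentre is (29/22, 2.5) with r² = 10205/242.
The farthest remaining point (-4, 4) is at distance² 7389/242 ≤ 10205/242.
r = √(10205/242) ≈ 6.494.

6.494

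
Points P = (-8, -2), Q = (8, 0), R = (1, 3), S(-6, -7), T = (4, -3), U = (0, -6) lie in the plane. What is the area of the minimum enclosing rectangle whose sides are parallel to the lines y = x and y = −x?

147

In coordinates u = x + y, v = x − y the rectangle is axis-aligned; the map (x,y)→(u,v) scales areas by 2.
u-values: -10, 8, 4, -13, 1, -6; range = 8 − (-13) = 21.
v-values: -6, 8, -2, 1, 7, 6; range = 8 − (-6) = 14.
Area = (21 × 14) / 2 = 147.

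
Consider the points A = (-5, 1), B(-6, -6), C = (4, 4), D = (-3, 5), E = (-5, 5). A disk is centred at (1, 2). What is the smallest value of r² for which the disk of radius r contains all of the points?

113

The required radius is the distance from (1, 2) to the farthest point.
Squared distances: 37, 113, 13, 25, 45.
Maximum is 113, attained at B.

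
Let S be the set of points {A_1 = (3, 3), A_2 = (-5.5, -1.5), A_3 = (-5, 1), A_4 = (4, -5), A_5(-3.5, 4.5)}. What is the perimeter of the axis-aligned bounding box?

Width = max x − min x = 4 − (-5.5) = 9.5.
Height = max y − min y = 4.5 − (-5) = 9.5.
Perimeter = 2(9.5 + 9.5) = 38.

38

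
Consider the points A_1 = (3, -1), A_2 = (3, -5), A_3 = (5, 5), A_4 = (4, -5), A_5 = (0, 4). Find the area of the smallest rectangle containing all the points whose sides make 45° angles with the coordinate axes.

In coordinates u = x + y, v = x − y the rectangle is axis-aligned; the map (x,y)→(u,v) scales areas by 2.
u-values: 2, -2, 10, -1, 4; range = 10 − (-2) = 12.
v-values: 4, 8, 0, 9, -4; range = 9 − (-4) = 13.
Area = (12 × 13) / 2 = 78.

78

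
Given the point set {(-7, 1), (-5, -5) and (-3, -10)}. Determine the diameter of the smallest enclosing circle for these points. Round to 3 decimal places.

Call the three points A, B, C in the order given.
Side lengths²: AB² = 40, AC² = 137, BC² = 29.
Since AC² = 137 ≥ 40 + 29 = 69, the angle opposite AC is not acute, so the smallest enclosing circle has AC as diameter.
Centre = midpoint of AC = (-5, -4.5), r² = 137/4 = 34.25.
Diameter = 2r = 2√(34.25) ≈ 11.705.

11.705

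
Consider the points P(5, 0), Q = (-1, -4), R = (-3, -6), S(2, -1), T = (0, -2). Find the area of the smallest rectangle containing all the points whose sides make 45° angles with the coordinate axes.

In coordinates u = x + y, v = x − y the rectangle is axis-aligned; the map (x,y)→(u,v) scales areas by 2.
u-values: 5, -5, -9, 1, -2; range = 5 − (-9) = 14.
v-values: 5, 3, 3, 3, 2; range = 5 − 2 = 3.
Area = (14 × 3) / 2 = 21.

21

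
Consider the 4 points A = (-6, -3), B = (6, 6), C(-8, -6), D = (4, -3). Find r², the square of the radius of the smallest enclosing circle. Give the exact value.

85

By Welzl's lemma the MEC is supported by two points (diametrically opposite) or three points (on a circumcircle).
The farthest pair is B–C with squared distance 340. The circle on this segment as diameter has centre (-1, 0) and r² = 340/4 = 85.
Check A: distance² to centre = 34 ≤ 85, so it lies inside.
All remaining points lie in this disk, and no smaller disk contains both endpoints, so this is the minimum enclosing circle.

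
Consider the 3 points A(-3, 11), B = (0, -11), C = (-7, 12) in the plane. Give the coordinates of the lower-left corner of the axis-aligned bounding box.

x-range [-7, 0], y-range [-11, 12].
The lower-left corner is (-7, -11).

(-7, -11)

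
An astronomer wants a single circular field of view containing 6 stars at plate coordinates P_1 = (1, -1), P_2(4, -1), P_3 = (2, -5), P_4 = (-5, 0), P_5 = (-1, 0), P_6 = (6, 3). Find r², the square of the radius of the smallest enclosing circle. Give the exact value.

The minimum enclosing circle is determined by three boundary points: P_3, P_4, P_6.
Their circumcentre is (14/19, 12/19) with r² = 12025/361.
The farthest remaining point P_2 is at distance² 4805/361 ≤ 12025/361.

12025/361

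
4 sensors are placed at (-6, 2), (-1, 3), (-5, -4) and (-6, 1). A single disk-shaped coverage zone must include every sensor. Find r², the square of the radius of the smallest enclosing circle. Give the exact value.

The minimum enclosing circle of a finite set is fixed by two of the points (as a diameter) or three (as a circumcircle).
The farthest pair is (-1, 3)–(-5, -4) with squared distance 65. The circle on this segment as diameter has centre (-3, -0.5) and r² = 65/4 = 16.25.
Check (-6, 2): distance² to centre = 15.25 ≤ 16.25, so it lies inside.
All remaining points lie in this disk, and no smaller disk contains both endpoints, so this is the minimum enclosing circle.

16.25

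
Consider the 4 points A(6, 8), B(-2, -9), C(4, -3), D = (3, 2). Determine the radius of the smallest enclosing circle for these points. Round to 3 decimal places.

9.394

By Welzl's lemma the MEC is supported by two points (diametrically opposite) or three points (on a circumcircle).
The farthest pair is A–B with squared distance 353. The circle on this segment as diameter has centre (2, -0.5) and r² = 353/4 = 88.25.
Check C: distance² to centre = 10.25 ≤ 88.25, so it lies inside.
All remaining points lie in this disk, and no smaller disk contains both endpoints, so this is the minimum enclosing circle.
r = √(88.25) ≈ 9.394.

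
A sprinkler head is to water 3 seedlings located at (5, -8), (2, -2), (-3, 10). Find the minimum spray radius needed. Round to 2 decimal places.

9.85

Call the three points A, B, C in the order given.
Side lengths²: AB² = 45, AC² = 388, BC² = 169.
Since AC² = 388 ≥ 169 + 45 = 214, the angle opposite AC is not acute, so the smallest enclosing circle has AC as diameter.
Centre = midpoint of AC = (1, 1), r² = 388/4 = 97.
r = √97 ≈ 9.85.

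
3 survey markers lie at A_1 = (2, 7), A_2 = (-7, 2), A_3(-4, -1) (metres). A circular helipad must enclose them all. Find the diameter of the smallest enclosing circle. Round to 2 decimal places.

Side lengths²: A_1A_2² = 106, A_1A_3² = 100, A_2A_3² = 18.
Since A_1A_2² = 106 < 100 + 18 = 118, the triangle is acute, so the smallest enclosing circle is the circumcircle.
Circumcentre = (-15/7, 27/7), r² = 1325/49.
Diameter = 2r = 2√(1325/49) ≈ 10.40.

10.40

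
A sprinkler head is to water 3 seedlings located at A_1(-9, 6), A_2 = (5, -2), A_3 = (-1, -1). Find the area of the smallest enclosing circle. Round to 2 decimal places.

Side lengths²: A_1A_2² = 260, A_1A_3² = 113, A_2A_3² = 37.
Since A_1A_2² = 260 ≥ 113 + 37 = 150, the angle opposite A_1A_2 is not acute, so the smallest enclosing circle has A_1A_2 as diameter.
Centre = midpoint of A_1A_2 = (-2, 2), r² = 260/4 = 65.
Area = π·r² = π·65 ≈ 204.20.

204.20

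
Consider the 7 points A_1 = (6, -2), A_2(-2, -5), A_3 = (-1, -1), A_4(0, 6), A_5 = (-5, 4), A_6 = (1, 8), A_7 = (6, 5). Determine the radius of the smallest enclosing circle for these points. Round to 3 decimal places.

A smallest enclosing disk is always determined by at most three of the input points on its boundary.
The minimum enclosing circle is determined by three boundary points: A_2, A_6, A_7.
Their circumcentre is (14/37, 48/37) with r² = 62033/1369.
The farthest remaining point A_1 is at distance² 58148/1369 ≤ 62033/1369.
r = √(62033/1369) ≈ 6.731.

6.731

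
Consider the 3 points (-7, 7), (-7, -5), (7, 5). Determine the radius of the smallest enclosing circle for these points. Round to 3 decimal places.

8.690

Call the three points A, B, C in the order given.
Side lengths²: AB² = 144, AC² = 200, BC² = 296.
Since BC² = 296 < 200 + 144 = 344, the triangle is acute, so the smallest enclosing circle is the circumcircle.
Circumcentre = (-5/7, 1), r² = 3700/49.
r = √(3700/49) ≈ 8.690.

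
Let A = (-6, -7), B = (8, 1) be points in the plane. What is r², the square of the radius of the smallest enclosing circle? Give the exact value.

65

The smallest circle enclosing two points has them as diameter endpoints.
Centre = midpoint = (1, -3); r² = |AB|²/4 = 260/4 = 65.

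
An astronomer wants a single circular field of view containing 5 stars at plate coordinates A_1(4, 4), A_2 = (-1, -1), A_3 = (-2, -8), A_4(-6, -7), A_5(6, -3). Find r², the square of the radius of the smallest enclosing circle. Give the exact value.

55.25

The farthest pair is A_1–A_4 with squared distance 221. The circle on this segment as diameter has centre (-1, -1.5) and r² = 221/4 = 55.25.
Check A_2: distance² to centre = 0.25 ≤ 55.25, so it lies inside.
All remaining points lie in this disk, and no smaller disk contains both endpoints, so this is the minimum enclosing circle.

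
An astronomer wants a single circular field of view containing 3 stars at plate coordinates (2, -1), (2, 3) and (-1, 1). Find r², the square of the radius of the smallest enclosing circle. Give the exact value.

Call the three points A, B, C in the order given.
Side lengths²: AB² = 16, AC² = 13, BC² = 13.
Since AB² = 16 < 13 + 13 = 26, the triangle is acute, so the smallest enclosing circle is the circumcircle.
Circumcentre = (7/6, 1), r² = 169/36.

169/36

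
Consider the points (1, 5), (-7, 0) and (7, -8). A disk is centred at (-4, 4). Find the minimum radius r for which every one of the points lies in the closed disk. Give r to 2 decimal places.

The required radius is the distance from (-4, 4) to the farthest point.
Squared distances: 26, 25, 265.
Maximum is 265, attained at (7, -8).
r = √265 ≈ 16.28.

16.28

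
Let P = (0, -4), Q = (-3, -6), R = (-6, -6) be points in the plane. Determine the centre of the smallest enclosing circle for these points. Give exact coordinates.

(-3, -5)

Side lengths²: PQ² = 13, PR² = 40, QR² = 9.
Since PR² = 40 ≥ 13 + 9 = 22, the angle opposite PR is not acute, so the smallest enclosing circle has PR as diameter.
Centre = midpoint of PR = (-3, -5), r² = 40/4 = 10.
Centre = (-3, -5).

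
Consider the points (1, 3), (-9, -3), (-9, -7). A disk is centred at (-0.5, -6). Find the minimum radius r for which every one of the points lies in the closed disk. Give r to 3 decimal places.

The required radius is the distance from (-0.5, -6) to the farthest point.
Squared distances: 83.25, 81.25, 73.25.
Maximum is 83.25, attained at (1, 3).
r = √(83.25) ≈ 9.124.

9.124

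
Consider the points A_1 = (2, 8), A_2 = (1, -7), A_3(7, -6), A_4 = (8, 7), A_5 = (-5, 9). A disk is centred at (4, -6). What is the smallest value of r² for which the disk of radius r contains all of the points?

The required radius is the distance from (4, -6) to the farthest point.
Squared distances: 200, 10, 9, 185, 306.
Maximum is 306, attained at A_5.

306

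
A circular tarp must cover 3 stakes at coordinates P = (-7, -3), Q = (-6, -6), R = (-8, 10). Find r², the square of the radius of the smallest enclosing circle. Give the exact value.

65

Side lengths²: PQ² = 10, PR² = 170, QR² = 260.
Since QR² = 260 ≥ 170 + 10 = 180, the angle opposite QR is not acute, so the smallest enclosing circle has QR as diameter.
Centre = midpoint of QR = (-7, 2), r² = 260/4 = 65.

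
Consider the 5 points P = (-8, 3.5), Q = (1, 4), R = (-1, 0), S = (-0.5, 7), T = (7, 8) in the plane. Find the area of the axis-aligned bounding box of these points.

x ranges over [-8, 7], width 15.
y ranges over [0, 8], height 8.
Area = 15 × 8 = 120.

120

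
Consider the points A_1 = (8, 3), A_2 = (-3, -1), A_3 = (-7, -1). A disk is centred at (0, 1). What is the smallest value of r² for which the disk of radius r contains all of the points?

The required radius is the distance from (0, 1) to the farthest point.
Squared distances: 68, 13, 53.
Maximum is 68, attained at A_1.

68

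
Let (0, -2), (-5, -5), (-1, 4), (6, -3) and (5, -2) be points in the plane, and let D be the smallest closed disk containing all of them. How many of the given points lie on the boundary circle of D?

A smallest enclosing disk is always determined by at most three of the input points on its boundary.
The minimum enclosing circle is determined by three boundary points: (-5, -5), (-1, 4), (6, -3).
Their circumcentre is (3/26, -49/26) with r² = 12125/338.
The farthest remaining point (5, -2) is at distance² 8069/338 ≤ 12125/338.
The points at distance exactly r from the centre are (-5, -5), (-1, 4), (6, -3) — 3 points.

3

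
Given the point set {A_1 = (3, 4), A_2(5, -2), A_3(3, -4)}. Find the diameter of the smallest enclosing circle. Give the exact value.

Side lengths²: A_1A_2² = 40, A_1A_3² = 64, A_2A_3² = 8.
Since A_1A_3² = 64 ≥ 40 + 8 = 48, the angle opposite A_1A_3 is not acute, so the smallest enclosing circle has A_1A_3 as diameter.
Centre = midpoint of A_1A_3 = (3, 0), r² = 64/4 = 16.
Diameter = 2r = 2√16 = 8.

8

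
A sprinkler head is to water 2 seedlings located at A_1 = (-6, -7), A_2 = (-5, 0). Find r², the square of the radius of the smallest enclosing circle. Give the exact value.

The smallest circle enclosing two points has them as diameter endpoints.
Centre = midpoint = (-5.5, -3.5); r² = |A_1A_2|²/4 = 50/4 = 12.5.

12.5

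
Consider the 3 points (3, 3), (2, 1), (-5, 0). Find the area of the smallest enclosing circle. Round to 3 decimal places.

57.334

Call the three points A, B, C in the order given.
Side lengths²: AB² = 5, AC² = 73, BC² = 50.
Since AC² = 73 ≥ 50 + 5 = 55, the angle opposite AC is not acute, so the smallest enclosing circle has AC as diameter.
Centre = midpoint of AC = (-1, 1.5), r² = 73/4 = 18.25.
Area = π·r² = π·18.25 ≈ 57.334.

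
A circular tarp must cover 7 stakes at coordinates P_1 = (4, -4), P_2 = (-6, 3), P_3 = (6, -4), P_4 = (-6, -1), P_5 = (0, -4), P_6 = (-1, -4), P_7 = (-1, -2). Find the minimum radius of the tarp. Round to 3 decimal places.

6.946

By Welzl's lemma the MEC is supported by two points (diametrically opposite) or three points (on a circumcircle).
The farthest pair is P_2–P_3 with squared distance 193. The circle on this segment as diameter has centre (0, -0.5) and r² = 193/4 = 48.25.
Check P_1: distance² to centre = 28.25 ≤ 48.25, so it lies inside.
All remaining points lie in this disk, and no smaller disk contains both endpoints, so this is the minimum enclosing circle.
r = √(48.25) ≈ 6.946.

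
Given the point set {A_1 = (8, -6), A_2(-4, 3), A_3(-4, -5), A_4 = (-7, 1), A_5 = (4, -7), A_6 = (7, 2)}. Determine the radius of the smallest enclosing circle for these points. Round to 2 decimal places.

The minimum enclosing circle of a finite set is fixed by two of the points (as a diameter) or three (as a circumcircle).
The farthest pair is A_1–A_4 with squared distance 274. The circle on this segment as diameter has centre (0.5, -2.5) and r² = 274/4 = 68.5.
Check A_2: distance² to centre = 50.5 ≤ 68.5, so it lies inside.
All remaining points lie in this disk, and no smaller disk contains both endpoints, so this is the minimum enclosing circle.
r = √(68.5) ≈ 8.28.

8.28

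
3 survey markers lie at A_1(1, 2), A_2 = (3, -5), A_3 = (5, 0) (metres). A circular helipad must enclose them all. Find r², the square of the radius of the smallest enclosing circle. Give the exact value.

Side lengths²: A_1A_2² = 53, A_1A_3² = 20, A_2A_3² = 29.
Since A_1A_2² = 53 ≥ 29 + 20 = 49, the angle opposite A_1A_2 is not acute, so the smallest enclosing circle has A_1A_2 as diameter.
Centre = midpoint of A_1A_2 = (2, -1.5), r² = 53/4 = 13.25.

13.25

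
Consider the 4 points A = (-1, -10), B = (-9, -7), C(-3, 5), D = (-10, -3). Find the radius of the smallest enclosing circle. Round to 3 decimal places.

7.608

The minimum enclosing circle of a finite set is fixed by two of the points (as a diameter) or three (as a circumcircle).
The minimum enclosing circle is determined by three boundary points: A, B, C.
Their circumcentre is (-53/19, -99/38) with r² = 83585/1444.
The farthest remaining point D is at distance² 75301/1444 ≤ 83585/1444.
r = √(83585/1444) ≈ 7.608.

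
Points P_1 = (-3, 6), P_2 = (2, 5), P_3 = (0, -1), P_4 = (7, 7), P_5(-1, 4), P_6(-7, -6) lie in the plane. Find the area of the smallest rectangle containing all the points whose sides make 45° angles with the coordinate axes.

In coordinates u = x + y, v = x − y the rectangle is axis-aligned; the map (x,y)→(u,v) scales areas by 2.
u-values: 3, 7, -1, 14, 3, -13; range = 14 − (-13) = 27.
v-values: -9, -3, 1, 0, -5, -1; range = 1 − (-9) = 10.
Area = (27 × 10) / 2 = 135.

135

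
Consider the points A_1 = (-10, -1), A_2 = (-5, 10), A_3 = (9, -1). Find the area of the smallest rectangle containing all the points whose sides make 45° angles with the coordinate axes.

In coordinates u = x + y, v = x − y the rectangle is axis-aligned; the map (x,y)→(u,v) scales areas by 2.
u-values: -11, 5, 8; range = 8 − (-11) = 19.
v-values: -9, -15, 10; range = 10 − (-15) = 25.
Area = (19 × 25) / 2 = 237.5.

237.5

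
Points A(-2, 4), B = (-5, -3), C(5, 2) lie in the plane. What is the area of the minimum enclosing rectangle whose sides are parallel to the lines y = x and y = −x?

In coordinates u = x + y, v = x − y the rectangle is axis-aligned; the map (x,y)→(u,v) scales areas by 2.
u-values: 2, -8, 7; range = 7 − (-8) = 15.
v-values: -6, -2, 3; range = 3 − (-6) = 9.
Area = (15 × 9) / 2 = 67.5.

67.5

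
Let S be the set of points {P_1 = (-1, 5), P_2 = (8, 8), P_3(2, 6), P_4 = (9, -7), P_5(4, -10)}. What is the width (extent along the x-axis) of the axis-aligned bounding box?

10

max x = 9, min x = -1, so width = 10.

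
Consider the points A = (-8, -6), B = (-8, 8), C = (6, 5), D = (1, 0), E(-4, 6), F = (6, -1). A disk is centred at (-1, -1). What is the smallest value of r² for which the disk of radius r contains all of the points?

The required radius is the distance from (-1, -1) to the farthest point.
Squared distances: 74, 130, 85, 5, 58, 49.
Maximum is 130, attained at B.

130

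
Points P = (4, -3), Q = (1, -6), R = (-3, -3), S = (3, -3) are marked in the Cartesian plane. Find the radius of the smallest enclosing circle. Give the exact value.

3.5

The farthest pair is P–R with squared distance 49. The circle on this segment as diameter has centre (0.5, -3) and r² = 49/4 = 12.25.
Check Q: distance² to centre = 9.25 ≤ 12.25, so it lies inside.
All remaining points lie in this disk, and no smaller disk contains both endpoints, so this is the minimum enclosing circle.
r = √(12.25) = 3.5.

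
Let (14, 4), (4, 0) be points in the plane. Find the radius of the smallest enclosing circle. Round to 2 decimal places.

5.39

The smallest circle enclosing two points has them as diameter endpoints.
Centre = midpoint = (9, 2); r² = |(14, 4)−(4, 0)|²/4 = 116/4 = 29.
r = √29 ≈ 5.39.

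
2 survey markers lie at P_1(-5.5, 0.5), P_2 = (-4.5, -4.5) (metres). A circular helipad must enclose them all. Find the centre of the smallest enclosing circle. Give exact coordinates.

(-5, -2)

The smallest circle enclosing two points has them as diameter endpoints.
Centre = midpoint = (-5, -2); r² = |P_1P_2|²/4 = 26/4 = 6.5.
Centre = (-5, -2).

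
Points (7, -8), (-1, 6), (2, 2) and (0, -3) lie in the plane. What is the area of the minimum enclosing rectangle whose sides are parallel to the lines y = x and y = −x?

88

In coordinates u = x + y, v = x − y the rectangle is axis-aligned; the map (x,y)→(u,v) scales areas by 2.
u-values: -1, 5, 4, -3; range = 5 − (-3) = 8.
v-values: 15, -7, 0, 3; range = 15 − (-7) = 22.
Area = (8 × 22) / 2 = 88.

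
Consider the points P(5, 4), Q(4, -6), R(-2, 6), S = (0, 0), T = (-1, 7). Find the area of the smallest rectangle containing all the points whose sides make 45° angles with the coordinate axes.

In coordinates u = x + y, v = x − y the rectangle is axis-aligned; the map (x,y)→(u,v) scales areas by 2.
u-values: 9, -2, 4, 0, 6; range = 9 − (-2) = 11.
v-values: 1, 10, -8, 0, -8; range = 10 − (-8) = 18.
Area = (11 × 18) / 2 = 99.

99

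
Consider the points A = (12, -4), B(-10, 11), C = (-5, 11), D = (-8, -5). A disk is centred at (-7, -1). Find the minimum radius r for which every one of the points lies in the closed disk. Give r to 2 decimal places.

The required radius is the distance from (-7, -1) to the farthest point.
Squared distances: 370, 153, 148, 17.
Maximum is 370, attained at A.
r = √370 ≈ 19.24.

19.24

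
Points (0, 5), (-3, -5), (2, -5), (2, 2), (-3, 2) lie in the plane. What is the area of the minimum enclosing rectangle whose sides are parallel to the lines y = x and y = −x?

78

In coordinates u = x + y, v = x − y the rectangle is axis-aligned; the map (x,y)→(u,v) scales areas by 2.
u-values: 5, -8, -3, 4, -1; range = 5 − (-8) = 13.
v-values: -5, 2, 7, 0, -5; range = 7 − (-5) = 12.
Area = (13 × 12) / 2 = 78.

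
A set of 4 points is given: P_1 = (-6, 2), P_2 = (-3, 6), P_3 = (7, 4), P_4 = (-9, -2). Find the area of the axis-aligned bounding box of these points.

x ranges over [-9, 7], width 16.
y ranges over [-2, 6], height 8.
Area = 16 × 8 = 128.

128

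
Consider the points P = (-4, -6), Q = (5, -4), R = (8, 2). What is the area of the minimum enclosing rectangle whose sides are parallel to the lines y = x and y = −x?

70

In coordinates u = x + y, v = x − y the rectangle is axis-aligned; the map (x,y)→(u,v) scales areas by 2.
u-values: -10, 1, 10; range = 10 − (-10) = 20.
v-values: 2, 9, 6; range = 9 − 2 = 7.
Area = (20 × 7) / 2 = 70.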